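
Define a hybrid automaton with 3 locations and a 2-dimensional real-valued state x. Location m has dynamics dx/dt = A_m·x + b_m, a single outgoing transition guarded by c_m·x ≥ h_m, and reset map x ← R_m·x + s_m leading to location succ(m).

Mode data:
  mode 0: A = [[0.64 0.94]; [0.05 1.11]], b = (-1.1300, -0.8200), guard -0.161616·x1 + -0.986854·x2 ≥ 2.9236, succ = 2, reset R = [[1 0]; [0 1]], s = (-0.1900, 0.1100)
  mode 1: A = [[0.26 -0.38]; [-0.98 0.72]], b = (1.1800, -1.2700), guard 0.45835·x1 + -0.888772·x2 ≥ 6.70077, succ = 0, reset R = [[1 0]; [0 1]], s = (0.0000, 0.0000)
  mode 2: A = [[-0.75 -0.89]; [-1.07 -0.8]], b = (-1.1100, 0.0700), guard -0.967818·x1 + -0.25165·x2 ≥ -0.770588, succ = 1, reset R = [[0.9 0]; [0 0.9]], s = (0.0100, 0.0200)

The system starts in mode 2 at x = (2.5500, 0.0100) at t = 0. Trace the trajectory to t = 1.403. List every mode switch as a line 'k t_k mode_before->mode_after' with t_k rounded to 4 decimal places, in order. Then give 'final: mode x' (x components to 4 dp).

Mode 2: guard c·x = -0.7706 hit at Δt = 0.8415 (t = 0.8415), x⁻ = (1.0539, -0.9912) → reset → x⁺ = (0.9585, -0.8720), jump to mode 1
Mode 1: flow for 0.5615 to horizon, guard not reached → x = (2.2531, -3.2065)

1 0.8415 2->1
final: 1 2.2531 -3.2065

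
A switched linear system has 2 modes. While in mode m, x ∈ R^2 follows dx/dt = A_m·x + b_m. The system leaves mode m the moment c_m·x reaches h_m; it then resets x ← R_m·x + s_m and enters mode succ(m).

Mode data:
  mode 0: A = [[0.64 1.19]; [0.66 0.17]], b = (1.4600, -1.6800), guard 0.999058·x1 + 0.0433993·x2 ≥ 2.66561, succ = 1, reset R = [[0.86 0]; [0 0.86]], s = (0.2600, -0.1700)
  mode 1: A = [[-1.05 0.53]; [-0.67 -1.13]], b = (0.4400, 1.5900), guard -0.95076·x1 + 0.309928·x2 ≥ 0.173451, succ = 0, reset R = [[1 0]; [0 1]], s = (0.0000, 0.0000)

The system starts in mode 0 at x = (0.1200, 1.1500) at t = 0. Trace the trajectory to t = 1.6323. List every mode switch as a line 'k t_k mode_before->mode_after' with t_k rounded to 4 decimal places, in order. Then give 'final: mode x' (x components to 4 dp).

1 0.7784 0->1
final: 1 1.3735 0.3584

Mode 0: guard c·x = 2.6656 hit at Δt = 0.7784 (t = 0.7784), x⁻ = (2.6410, 0.6235) → reset → x⁺ = (2.5313, 0.3662), jump to mode 1
Mode 1: flow for 0.8539 to horizon, guard not reached → x = (1.3735, 0.3584)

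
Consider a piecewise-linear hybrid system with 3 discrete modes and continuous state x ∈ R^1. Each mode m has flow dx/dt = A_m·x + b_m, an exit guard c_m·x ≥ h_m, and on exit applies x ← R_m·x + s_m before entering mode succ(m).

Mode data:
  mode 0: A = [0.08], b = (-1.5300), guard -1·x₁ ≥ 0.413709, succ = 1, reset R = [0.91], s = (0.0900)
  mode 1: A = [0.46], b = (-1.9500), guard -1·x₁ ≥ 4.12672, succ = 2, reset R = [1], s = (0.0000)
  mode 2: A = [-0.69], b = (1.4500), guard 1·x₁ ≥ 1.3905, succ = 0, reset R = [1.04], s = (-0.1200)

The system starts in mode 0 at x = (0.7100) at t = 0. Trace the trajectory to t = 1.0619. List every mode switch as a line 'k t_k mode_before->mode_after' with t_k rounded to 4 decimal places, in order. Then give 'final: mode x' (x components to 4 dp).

Mode 0: guard c·x = 0.4137 hit at Δt = 0.7404 (t = 0.7404), x⁻ = (-0.4137) → reset → x⁺ = (-0.2865), jump to mode 1
Mode 1: flow for 0.3215 to horizon, guard not reached → x = (-1.0078)

1 0.7404 0->1
final: 1 -1.0078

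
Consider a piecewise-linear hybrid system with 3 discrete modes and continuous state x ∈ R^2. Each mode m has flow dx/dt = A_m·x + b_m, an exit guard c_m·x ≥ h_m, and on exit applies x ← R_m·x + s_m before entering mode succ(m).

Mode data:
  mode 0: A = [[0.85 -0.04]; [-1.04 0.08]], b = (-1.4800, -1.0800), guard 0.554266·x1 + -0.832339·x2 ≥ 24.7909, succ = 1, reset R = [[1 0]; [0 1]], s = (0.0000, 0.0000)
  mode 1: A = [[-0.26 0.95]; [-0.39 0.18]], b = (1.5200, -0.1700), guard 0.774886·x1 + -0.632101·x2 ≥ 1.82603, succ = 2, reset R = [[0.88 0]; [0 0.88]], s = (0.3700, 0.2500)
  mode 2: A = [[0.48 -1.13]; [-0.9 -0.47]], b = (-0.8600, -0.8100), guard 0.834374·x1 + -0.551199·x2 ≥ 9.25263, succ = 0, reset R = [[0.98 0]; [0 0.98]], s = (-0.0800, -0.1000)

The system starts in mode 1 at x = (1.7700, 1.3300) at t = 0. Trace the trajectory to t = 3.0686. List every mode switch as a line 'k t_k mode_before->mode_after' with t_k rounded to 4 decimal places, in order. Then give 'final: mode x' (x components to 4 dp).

Mode 1: guard c·x = 1.8260 hit at Δt = 0.6285 (t = 0.6285), x⁻ = (2.9702, 0.7523) → reset → x⁺ = (2.9838, 0.9120), jump to mode 2
Mode 2: guard c·x = 9.2526 hit at Δt = 1.4933 (t = 2.1218), x⁻ = (7.8546, -4.8965) → reset → x⁺ = (7.6175, -4.8986), jump to mode 0
Mode 0: flow for 0.9468 to horizon, guard not reached → x = (15.4446, -17.5210)

1 0.6285 1->2
2 2.1218 2->0
final: 0 15.4446 -17.5210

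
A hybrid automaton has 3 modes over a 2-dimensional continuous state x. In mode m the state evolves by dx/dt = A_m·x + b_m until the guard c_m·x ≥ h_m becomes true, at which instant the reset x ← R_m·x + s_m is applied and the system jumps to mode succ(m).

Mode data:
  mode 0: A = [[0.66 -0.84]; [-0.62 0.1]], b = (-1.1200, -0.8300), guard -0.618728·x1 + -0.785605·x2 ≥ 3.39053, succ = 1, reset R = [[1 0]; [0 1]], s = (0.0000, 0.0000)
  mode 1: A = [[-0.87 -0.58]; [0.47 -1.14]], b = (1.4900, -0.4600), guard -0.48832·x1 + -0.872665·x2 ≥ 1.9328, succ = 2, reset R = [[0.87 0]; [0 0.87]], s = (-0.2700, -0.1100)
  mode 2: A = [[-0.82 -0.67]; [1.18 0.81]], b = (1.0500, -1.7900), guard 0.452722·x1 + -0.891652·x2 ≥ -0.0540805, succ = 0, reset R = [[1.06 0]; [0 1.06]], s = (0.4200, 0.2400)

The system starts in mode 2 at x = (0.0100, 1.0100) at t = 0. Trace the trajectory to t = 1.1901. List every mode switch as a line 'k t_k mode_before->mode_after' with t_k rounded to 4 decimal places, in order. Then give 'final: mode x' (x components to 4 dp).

Mode 2: guard c·x = -0.0541 hit at Δt = 0.7162 (t = 0.7162), x⁻ = (0.3562, 0.2415) → reset → x⁺ = (0.7976, 0.4960), jump to mode 0
Mode 0: flow for 0.4739 to horizon, guard not reached → x = (0.3616, -0.0556)

1 0.7162 2->0
final: 0 0.3616 -0.0556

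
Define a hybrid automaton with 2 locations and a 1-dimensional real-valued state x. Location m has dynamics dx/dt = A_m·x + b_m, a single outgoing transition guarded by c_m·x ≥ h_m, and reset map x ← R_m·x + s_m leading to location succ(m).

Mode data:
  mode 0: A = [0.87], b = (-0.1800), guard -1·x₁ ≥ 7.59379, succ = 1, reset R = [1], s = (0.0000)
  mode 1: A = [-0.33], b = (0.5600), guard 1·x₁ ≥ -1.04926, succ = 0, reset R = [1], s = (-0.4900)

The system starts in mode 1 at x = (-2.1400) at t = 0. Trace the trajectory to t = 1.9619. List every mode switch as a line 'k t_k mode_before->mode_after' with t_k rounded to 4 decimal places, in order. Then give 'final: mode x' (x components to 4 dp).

1 1.0135 1->0
final: 0 -3.7781

Mode 1: guard c·x = -1.0493 hit at Δt = 1.0135 (t = 1.0135), x⁻ = (-1.0493) → reset → x⁺ = (-1.5393), jump to mode 0
Mode 0: flow for 0.9484 to horizon, guard not reached → x = (-3.7781)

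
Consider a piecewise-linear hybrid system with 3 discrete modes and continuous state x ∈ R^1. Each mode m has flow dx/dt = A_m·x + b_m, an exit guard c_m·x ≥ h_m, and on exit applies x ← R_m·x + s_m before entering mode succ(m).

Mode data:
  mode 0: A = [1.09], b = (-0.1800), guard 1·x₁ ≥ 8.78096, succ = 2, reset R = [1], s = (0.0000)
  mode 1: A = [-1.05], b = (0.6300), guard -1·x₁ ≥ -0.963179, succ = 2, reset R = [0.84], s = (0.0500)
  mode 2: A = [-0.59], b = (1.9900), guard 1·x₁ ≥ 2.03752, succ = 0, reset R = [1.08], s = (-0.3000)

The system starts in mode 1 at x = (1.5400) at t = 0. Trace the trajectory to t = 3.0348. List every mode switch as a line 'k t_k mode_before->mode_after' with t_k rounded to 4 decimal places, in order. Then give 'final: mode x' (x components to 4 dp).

1 0.9057 1->2
2 1.9779 2->0
final: 0 5.6569

Mode 1: guard c·x = -0.9632 hit at Δt = 0.9057 (t = 0.9057), x⁻ = (0.9632) → reset → x⁺ = (0.8591), jump to mode 2
Mode 2: guard c·x = 2.0375 hit at Δt = 1.0722 (t = 1.9779), x⁻ = (2.0375) → reset → x⁺ = (1.9005), jump to mode 0
Mode 0: flow for 1.0569 to horizon, guard not reached → x = (5.6569)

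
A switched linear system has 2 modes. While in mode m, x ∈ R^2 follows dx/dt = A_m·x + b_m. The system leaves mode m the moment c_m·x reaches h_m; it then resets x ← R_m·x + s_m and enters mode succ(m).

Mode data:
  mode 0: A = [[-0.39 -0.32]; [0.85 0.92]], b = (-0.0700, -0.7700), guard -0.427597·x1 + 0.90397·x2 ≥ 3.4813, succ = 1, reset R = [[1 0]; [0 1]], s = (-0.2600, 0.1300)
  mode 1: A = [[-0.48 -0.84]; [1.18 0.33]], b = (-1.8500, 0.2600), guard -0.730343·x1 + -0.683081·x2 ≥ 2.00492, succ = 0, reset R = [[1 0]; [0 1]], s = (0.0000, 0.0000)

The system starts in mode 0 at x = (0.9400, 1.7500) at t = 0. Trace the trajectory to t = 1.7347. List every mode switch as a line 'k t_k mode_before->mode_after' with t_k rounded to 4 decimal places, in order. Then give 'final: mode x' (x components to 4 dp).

1 0.9877 0->1
final: 1 -3.4436 3.2439

Mode 0: guard c·x = 3.4813 hit at Δt = 0.9877 (t = 0.9877), x⁻ = (-0.1404, 3.7847) → reset → x⁺ = (-0.4004, 3.9147), jump to mode 1
Mode 1: flow for 0.7470 to horizon, guard not reached → x = (-3.4436, 3.2439)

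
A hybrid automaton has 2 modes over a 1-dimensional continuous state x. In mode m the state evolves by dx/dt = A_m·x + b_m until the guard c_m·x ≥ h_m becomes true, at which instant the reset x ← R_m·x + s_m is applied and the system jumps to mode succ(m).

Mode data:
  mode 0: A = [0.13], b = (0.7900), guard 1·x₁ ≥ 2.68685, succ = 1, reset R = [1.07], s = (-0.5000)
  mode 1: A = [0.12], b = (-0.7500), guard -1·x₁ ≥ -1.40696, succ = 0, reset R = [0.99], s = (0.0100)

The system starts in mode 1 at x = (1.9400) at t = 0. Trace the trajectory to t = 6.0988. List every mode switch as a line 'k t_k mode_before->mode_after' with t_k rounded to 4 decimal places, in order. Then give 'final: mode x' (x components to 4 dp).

1 0.9717 1->0
2 2.1903 0->1
3 4.0485 1->0
4 5.2671 0->1
final: 1 1.9682

Mode 1: guard c·x = -1.4070 hit at Δt = 0.9717 (t = 0.9717), x⁻ = (1.4070) → reset → x⁺ = (1.4029), jump to mode 0
Mode 0: guard c·x = 2.6869 hit at Δt = 1.2186 (t = 2.1903), x⁻ = (2.6868) → reset → x⁺ = (2.3749), jump to mode 1
Mode 1: guard c·x = -1.4070 hit at Δt = 1.8582 (t = 4.0485), x⁻ = (1.4070) → reset → x⁺ = (1.4029), jump to mode 0
Mode 0: guard c·x = 2.6869 hit at Δt = 1.2186 (t = 5.2671), x⁻ = (2.6869) → reset → x⁺ = (2.3749), jump to mode 1
Mode 1: flow for 0.8317 to horizon, guard not reached → x = (1.9682)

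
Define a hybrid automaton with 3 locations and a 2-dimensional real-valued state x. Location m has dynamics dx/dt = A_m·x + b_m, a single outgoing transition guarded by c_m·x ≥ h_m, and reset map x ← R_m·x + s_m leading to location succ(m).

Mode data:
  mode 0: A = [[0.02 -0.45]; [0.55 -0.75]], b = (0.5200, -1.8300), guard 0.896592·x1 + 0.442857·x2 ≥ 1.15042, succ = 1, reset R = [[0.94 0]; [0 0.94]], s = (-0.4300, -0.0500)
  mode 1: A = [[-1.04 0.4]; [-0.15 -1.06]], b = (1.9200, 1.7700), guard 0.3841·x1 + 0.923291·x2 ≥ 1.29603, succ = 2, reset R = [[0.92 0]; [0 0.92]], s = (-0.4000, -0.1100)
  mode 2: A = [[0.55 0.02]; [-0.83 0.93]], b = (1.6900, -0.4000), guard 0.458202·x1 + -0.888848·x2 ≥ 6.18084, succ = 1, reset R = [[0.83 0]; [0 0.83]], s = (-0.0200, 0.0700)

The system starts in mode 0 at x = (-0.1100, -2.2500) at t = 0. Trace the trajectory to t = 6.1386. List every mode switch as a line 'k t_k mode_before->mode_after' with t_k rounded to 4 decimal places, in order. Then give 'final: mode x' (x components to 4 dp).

Mode 0: guard c·x = 1.1504 hit at Δt = 1.5159 (t = 1.5159), x⁻ = (2.1496, -1.7543) → reset → x⁺ = (1.5906, -1.6990), jump to mode 1
Mode 1: guard c·x = 1.2960 hit at Δt = 1.3192 (t = 2.8351), x⁻ = (1.7810, 0.6628) → reset → x⁺ = (1.2385, 0.4998), jump to mode 2
Mode 2: guard c·x = 6.1808 hit at Δt = 1.2003 (t = 4.0354), x⁻ = (5.2400, -4.2525) → reset → x⁺ = (4.3292, -3.4596), jump to mode 1
Mode 1: guard c·x = 1.2960 hit at Δt = 1.6811 (t = 5.7165), x⁻ = (2.1379, 0.5143) → reset → x⁺ = (1.5669, 0.3632), jump to mode 2
Mode 2: flow for 0.4221 to horizon, guard not reached → x = (2.7792, -0.5748)

1 1.5159 0->1
2 2.8351 1->2
3 4.0354 2->1
4 5.7165 1->2
final: 2 2.7792 -0.5748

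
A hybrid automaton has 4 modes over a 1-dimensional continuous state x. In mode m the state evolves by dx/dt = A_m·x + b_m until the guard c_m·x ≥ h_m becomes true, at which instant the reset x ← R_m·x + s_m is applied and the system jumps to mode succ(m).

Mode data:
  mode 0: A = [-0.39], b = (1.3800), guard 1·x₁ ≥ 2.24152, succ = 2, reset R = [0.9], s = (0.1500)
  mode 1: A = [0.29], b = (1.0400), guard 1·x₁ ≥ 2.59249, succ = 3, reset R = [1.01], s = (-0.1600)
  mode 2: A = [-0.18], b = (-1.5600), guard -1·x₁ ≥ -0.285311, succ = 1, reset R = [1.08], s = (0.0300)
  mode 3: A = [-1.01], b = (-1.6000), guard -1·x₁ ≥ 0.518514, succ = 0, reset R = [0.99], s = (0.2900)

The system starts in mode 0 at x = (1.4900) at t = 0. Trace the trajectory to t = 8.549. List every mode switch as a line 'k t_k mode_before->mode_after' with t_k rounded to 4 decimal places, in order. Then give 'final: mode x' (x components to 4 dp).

1 1.1720 0->2
2 2.2321 2->1
3 3.7973 1->3
4 5.1174 3->0
5 7.8479 0->2
final: 2 0.8829

Mode 0: guard c·x = 2.2415 hit at Δt = 1.1720 (t = 1.1720), x⁻ = (2.2415) → reset → x⁺ = (2.1674), jump to mode 2
Mode 2: guard c·x = -0.2853 hit at Δt = 1.0601 (t = 2.2321), x⁻ = (0.2853) → reset → x⁺ = (0.3381), jump to mode 1
Mode 1: guard c·x = 2.5925 hit at Δt = 1.5652 (t = 3.7973), x⁻ = (2.5925) → reset → x⁺ = (2.4584), jump to mode 3
Mode 3: guard c·x = 0.5185 hit at Δt = 1.3201 (t = 5.1174), x⁻ = (-0.5185) → reset → x⁺ = (-0.2233), jump to mode 0
Mode 0: guard c·x = 2.2415 hit at Δt = 2.7305 (t = 7.8479), x⁻ = (2.2415) → reset → x⁺ = (2.1674), jump to mode 2
Mode 2: flow for 0.7011 to horizon, guard not reached → x = (0.8829)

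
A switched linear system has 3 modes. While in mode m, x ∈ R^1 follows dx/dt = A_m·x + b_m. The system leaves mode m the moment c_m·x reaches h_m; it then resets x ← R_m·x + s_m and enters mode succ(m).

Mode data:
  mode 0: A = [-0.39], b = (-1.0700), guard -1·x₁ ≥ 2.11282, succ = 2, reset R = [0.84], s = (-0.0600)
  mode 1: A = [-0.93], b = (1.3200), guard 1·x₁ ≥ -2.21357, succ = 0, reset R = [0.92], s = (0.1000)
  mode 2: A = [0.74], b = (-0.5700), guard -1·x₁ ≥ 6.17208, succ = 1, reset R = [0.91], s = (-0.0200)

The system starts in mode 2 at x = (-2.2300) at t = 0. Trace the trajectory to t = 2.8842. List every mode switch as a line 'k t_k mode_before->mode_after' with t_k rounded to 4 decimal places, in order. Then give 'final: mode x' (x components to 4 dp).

Mode 2: guard c·x = 6.1721 hit at Δt = 1.1337 (t = 1.1337), x⁻ = (-6.1721) → reset → x⁺ = (-5.6366), jump to mode 1
Mode 1: guard c·x = -2.2136 hit at Δt = 0.7138 (t = 1.8475), x⁻ = (-2.2136) → reset → x⁺ = (-1.9365), jump to mode 0
Mode 0: guard c·x = 2.1128 hit at Δt = 0.6321 (t = 2.4796), x⁻ = (-2.1128) → reset → x⁺ = (-1.8348), jump to mode 2
Mode 2: flow for 0.4046 to horizon, guard not reached → x = (-2.7441)

1 1.1337 2->1
2 1.8475 1->0
3 2.4796 0->2
final: 2 -2.7441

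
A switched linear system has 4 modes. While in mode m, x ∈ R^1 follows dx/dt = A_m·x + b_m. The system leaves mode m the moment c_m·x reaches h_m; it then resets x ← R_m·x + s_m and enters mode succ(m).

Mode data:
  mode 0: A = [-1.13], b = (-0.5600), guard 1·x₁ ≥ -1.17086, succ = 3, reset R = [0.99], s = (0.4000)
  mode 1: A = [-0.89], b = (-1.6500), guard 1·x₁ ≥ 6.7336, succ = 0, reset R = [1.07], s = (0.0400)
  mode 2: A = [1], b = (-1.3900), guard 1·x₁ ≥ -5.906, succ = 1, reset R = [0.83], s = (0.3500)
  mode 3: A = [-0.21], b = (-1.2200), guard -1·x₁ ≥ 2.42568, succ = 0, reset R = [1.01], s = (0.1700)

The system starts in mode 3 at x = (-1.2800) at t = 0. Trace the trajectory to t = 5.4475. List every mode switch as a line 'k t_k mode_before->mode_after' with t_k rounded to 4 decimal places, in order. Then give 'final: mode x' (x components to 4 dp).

1 1.3886 3->0
2 2.2485 0->3
3 4.1554 3->0
4 5.0153 0->3
final: 3 -1.1974

Mode 3: guard c·x = 2.4257 hit at Δt = 1.3886 (t = 1.3886), x⁻ = (-2.4257) → reset → x⁺ = (-2.2799), jump to mode 0
Mode 0: guard c·x = -1.1709 hit at Δt = 0.8599 (t = 2.2485), x⁻ = (-1.1709) → reset → x⁺ = (-0.7592), jump to mode 3
Mode 3: guard c·x = 2.4257 hit at Δt = 1.9069 (t = 4.1554), x⁻ = (-2.4257) → reset → x⁺ = (-2.2799), jump to mode 0
Mode 0: guard c·x = -1.1709 hit at Δt = 0.8599 (t = 5.0153), x⁻ = (-1.1709) → reset → x⁺ = (-0.7592), jump to mode 3
Mode 3: flow for 0.4322 to horizon, guard not reached → x = (-1.1974)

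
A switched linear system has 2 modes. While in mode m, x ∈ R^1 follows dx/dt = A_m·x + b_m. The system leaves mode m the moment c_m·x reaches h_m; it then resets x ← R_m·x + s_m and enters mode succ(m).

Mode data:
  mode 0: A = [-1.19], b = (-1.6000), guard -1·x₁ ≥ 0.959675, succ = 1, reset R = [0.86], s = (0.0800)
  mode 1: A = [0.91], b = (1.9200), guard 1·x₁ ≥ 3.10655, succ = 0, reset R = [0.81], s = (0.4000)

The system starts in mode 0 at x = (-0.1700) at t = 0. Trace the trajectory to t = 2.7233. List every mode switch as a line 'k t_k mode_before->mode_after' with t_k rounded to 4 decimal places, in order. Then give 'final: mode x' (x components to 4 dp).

Mode 0: guard c·x = 0.9597 hit at Δt = 0.9376 (t = 0.9376), x⁻ = (-0.9597) → reset → x⁺ = (-0.7453), jump to mode 1
Mode 1: guard c·x = 3.1065 hit at Δt = 1.4736 (t = 2.4112), x⁻ = (3.1065) → reset → x⁺ = (2.9163), jump to mode 0
Mode 0: flow for 0.3121 to horizon, guard not reached → x = (1.5945)

1 0.9376 0->1
2 2.4112 1->0
final: 0 1.5945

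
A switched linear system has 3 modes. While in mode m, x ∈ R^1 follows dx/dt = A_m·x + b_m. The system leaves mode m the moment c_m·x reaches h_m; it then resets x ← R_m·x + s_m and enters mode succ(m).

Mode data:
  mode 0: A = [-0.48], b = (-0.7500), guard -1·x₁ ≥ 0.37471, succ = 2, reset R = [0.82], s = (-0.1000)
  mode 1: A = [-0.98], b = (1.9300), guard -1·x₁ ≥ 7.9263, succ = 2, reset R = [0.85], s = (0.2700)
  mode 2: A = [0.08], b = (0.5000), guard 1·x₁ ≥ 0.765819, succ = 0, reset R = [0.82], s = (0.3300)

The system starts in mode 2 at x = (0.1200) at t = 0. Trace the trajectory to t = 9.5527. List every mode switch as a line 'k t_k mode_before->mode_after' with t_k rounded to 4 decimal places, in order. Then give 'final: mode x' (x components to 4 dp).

1 1.2071 2->0
2 2.7745 0->2
3 5.0616 2->0
4 6.6290 0->2
5 8.9161 2->0
final: 0 0.2943

Mode 2: guard c·x = 0.7658 hit at Δt = 1.2071 (t = 1.2071), x⁻ = (0.7658) → reset → x⁺ = (0.9580), jump to mode 0
Mode 0: guard c·x = 0.3747 hit at Δt = 1.5674 (t = 2.7745), x⁻ = (-0.3747) → reset → x⁺ = (-0.4073), jump to mode 2
Mode 2: guard c·x = 0.7658 hit at Δt = 2.2871 (t = 5.0616), x⁻ = (0.7658) → reset → x⁺ = (0.9580), jump to mode 0
Mode 0: guard c·x = 0.3747 hit at Δt = 1.5674 (t = 6.6290), x⁻ = (-0.3747) → reset → x⁺ = (-0.4073), jump to mode 2
Mode 2: guard c·x = 0.7658 hit at Δt = 2.2871 (t = 8.9161), x⁻ = (0.7658) → reset → x⁺ = (0.9580), jump to mode 0
Mode 0: flow for 0.6366 to horizon, guard not reached → x = (0.2943)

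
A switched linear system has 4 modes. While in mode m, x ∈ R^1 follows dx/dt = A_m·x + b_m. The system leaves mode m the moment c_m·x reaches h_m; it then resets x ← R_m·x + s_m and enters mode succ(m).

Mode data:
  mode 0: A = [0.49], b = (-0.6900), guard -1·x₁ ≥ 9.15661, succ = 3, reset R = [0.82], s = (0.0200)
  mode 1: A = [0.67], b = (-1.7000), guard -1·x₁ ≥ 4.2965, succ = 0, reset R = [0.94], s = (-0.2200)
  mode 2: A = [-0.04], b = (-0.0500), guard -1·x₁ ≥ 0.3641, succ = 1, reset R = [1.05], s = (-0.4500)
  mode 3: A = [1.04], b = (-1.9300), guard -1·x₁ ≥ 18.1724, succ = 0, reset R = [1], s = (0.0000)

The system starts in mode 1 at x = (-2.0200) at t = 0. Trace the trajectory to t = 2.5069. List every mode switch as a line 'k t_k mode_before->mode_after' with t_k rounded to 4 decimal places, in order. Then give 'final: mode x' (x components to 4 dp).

1 0.6047 1->0
2 1.8759 0->3
final: 3 -16.1554

Mode 1: guard c·x = 4.2965 hit at Δt = 0.6047 (t = 0.6047), x⁻ = (-4.2965) → reset → x⁺ = (-4.2587), jump to mode 0
Mode 0: guard c·x = 9.1566 hit at Δt = 1.2712 (t = 1.8759), x⁻ = (-9.1566) → reset → x⁺ = (-7.4884), jump to mode 3
Mode 3: flow for 0.6310 to horizon, guard not reached → x = (-16.1554)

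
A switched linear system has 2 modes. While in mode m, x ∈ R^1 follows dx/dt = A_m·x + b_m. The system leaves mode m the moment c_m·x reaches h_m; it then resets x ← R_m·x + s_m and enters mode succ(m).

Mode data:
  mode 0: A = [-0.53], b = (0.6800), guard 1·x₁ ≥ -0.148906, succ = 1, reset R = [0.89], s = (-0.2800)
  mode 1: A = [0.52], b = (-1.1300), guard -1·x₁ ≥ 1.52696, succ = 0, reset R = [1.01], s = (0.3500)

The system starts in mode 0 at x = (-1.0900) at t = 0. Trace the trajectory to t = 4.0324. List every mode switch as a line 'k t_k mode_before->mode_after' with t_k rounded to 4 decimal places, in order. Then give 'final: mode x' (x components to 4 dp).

1 0.9531 0->1
2 1.6423 1->0
3 2.6750 0->1
4 3.3642 1->0
final: 0 -0.4540

Mode 0: guard c·x = -0.1489 hit at Δt = 0.9531 (t = 0.9531), x⁻ = (-0.1489) → reset → x⁺ = (-0.4125), jump to mode 1
Mode 1: guard c·x = 1.5270 hit at Δt = 0.6892 (t = 1.6423), x⁻ = (-1.5270) → reset → x⁺ = (-1.1922), jump to mode 0
Mode 0: guard c·x = -0.1489 hit at Δt = 1.0327 (t = 2.6750), x⁻ = (-0.1489) → reset → x⁺ = (-0.4125), jump to mode 1
Mode 1: guard c·x = 1.5270 hit at Δt = 0.6892 (t = 3.3642), x⁻ = (-1.5270) → reset → x⁺ = (-1.1922), jump to mode 0
Mode 0: flow for 0.6682 to horizon, guard not reached → x = (-0.4540)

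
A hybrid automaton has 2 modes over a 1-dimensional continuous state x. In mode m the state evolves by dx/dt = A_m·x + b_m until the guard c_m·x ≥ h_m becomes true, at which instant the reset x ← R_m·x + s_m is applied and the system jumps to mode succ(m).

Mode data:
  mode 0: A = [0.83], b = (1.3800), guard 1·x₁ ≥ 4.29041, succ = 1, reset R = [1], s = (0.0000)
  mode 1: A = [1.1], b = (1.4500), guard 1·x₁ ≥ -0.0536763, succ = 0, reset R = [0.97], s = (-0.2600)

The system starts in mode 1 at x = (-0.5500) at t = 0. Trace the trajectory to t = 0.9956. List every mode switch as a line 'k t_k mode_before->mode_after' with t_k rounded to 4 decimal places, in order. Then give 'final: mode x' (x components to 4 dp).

1 0.4531 1->0
final: 0 0.4561

Mode 1: guard c·x = -0.0537 hit at Δt = 0.4531 (t = 0.4531), x⁻ = (-0.0537) → reset → x⁺ = (-0.3121), jump to mode 0
Mode 0: flow for 0.5425 to horizon, guard not reached → x = (0.4561)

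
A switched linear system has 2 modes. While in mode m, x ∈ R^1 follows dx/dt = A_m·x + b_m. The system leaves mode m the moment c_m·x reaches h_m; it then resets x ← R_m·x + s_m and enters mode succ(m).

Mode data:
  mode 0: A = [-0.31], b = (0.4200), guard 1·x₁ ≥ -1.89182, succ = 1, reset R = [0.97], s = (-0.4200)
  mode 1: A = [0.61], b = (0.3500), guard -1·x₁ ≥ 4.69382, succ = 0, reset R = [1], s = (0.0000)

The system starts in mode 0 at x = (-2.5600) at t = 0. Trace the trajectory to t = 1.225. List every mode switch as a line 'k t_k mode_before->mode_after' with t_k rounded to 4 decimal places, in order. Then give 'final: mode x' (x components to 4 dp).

Mode 0: guard c·x = -1.8918 hit at Δt = 0.6037 (t = 0.6037), x⁻ = (-1.8918) → reset → x⁺ = (-2.2551), jump to mode 1
Mode 1: flow for 0.6213 to horizon, guard not reached → x = (-3.0298)

1 0.6037 0->1
final: 1 -3.0298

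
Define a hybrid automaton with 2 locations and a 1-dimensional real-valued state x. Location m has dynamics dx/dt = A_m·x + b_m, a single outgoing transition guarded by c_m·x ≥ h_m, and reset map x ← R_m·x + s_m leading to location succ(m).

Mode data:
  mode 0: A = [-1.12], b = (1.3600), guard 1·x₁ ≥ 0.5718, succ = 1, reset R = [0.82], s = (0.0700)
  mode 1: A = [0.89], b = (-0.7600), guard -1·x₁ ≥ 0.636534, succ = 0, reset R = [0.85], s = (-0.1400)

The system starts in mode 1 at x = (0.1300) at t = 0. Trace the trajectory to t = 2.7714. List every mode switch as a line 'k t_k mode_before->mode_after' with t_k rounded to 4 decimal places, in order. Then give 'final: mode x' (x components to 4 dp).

1 0.8114 1->0
2 1.7773 0->1
final: 1 0.0907

Mode 1: guard c·x = 0.6365 hit at Δt = 0.8114 (t = 0.8114), x⁻ = (-0.6365) → reset → x⁺ = (-0.6811), jump to mode 0
Mode 0: guard c·x = 0.5718 hit at Δt = 0.9659 (t = 1.7773), x⁻ = (0.5718) → reset → x⁺ = (0.5389), jump to mode 1
Mode 1: flow for 0.9941 to horizon, guard not reached → x = (0.0907)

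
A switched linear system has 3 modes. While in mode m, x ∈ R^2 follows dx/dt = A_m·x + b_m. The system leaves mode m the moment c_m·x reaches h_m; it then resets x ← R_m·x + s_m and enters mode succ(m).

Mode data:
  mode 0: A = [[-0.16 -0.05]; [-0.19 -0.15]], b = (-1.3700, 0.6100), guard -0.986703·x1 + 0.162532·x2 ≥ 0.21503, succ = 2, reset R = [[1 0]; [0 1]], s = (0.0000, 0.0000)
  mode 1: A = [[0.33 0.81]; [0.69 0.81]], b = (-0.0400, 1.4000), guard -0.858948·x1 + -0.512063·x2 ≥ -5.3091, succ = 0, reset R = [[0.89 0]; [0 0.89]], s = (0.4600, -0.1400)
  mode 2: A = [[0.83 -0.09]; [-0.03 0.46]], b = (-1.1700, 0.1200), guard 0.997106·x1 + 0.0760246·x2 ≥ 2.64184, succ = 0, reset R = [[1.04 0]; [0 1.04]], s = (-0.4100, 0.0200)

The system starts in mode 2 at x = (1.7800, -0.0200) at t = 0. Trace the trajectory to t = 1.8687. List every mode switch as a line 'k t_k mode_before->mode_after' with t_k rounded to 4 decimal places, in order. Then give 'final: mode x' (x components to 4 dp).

1 1.4542 2->0
final: 0 1.6367 0.1910

Mode 2: guard c·x = 2.6418 hit at Δt = 1.4542 (t = 1.4542), x⁻ = (2.6434, 0.0801) → reset → x⁺ = (2.3391, 0.1033), jump to mode 0
Mode 0: flow for 0.4145 to horizon, guard not reached → x = (1.6367, 0.1910)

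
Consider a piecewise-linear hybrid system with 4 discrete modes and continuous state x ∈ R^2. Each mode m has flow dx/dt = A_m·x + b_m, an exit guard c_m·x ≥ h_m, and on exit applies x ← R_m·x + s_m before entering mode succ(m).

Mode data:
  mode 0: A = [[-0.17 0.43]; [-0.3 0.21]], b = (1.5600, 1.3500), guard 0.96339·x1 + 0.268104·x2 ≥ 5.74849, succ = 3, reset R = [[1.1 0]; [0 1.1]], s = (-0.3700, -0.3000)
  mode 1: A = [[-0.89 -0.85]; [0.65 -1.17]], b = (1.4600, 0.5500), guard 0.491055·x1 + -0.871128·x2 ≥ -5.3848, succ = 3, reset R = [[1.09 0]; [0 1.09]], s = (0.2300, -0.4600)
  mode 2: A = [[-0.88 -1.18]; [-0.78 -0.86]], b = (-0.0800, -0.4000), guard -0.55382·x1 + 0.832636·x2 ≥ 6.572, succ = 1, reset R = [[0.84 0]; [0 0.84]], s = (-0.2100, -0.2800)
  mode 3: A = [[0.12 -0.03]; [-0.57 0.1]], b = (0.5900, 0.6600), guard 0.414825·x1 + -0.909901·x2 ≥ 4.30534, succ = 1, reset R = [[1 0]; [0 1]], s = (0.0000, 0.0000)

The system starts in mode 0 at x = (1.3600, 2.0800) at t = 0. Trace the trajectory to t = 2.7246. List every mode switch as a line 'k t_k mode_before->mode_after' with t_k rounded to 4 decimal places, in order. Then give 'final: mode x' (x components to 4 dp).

Mode 0: guard c·x = 5.7485 hit at Δt = 1.5527 (t = 1.5527), x⁻ = (4.9416, 3.6844) → reset → x⁺ = (5.0658, 3.7529), jump to mode 3
Mode 3: flow for 1.1719 to horizon, guard not reached → x = (6.4786, 0.9766)

1 1.5527 0->3
final: 3 6.4786 0.9766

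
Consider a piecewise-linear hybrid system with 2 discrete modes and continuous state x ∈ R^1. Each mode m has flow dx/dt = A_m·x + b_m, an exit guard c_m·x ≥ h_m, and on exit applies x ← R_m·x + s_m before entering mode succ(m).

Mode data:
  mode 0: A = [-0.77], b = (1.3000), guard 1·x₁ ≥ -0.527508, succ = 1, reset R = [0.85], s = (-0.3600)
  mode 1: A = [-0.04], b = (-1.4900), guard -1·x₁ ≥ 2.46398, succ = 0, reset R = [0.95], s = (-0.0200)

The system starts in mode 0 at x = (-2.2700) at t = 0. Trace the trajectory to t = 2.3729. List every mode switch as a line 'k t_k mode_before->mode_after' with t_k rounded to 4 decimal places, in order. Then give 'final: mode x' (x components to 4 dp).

Mode 0: guard c·x = -0.5275 hit at Δt = 0.7535 (t = 0.7535), x⁻ = (-0.5275) → reset → x⁺ = (-0.8084), jump to mode 1
Mode 1: guard c·x = 2.4640 hit at Δt = 1.1624 (t = 1.9159), x⁻ = (-2.4640) → reset → x⁺ = (-2.3608), jump to mode 0
Mode 0: flow for 0.4570 to horizon, guard not reached → x = (-1.1596)

1 0.7535 0->1
2 1.9159 1->0
final: 0 -1.1596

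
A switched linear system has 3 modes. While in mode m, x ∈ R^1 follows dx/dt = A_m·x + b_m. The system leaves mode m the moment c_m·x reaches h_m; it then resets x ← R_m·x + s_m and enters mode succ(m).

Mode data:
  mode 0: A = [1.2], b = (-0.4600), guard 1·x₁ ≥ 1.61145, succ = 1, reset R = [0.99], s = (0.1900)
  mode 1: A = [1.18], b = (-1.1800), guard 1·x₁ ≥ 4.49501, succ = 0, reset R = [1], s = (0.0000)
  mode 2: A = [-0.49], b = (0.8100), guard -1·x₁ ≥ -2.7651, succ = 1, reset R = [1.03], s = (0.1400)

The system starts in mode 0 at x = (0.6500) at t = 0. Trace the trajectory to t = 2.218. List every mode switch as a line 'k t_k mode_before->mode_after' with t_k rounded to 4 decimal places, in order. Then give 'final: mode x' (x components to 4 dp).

1 1.2727 0->1
final: 1 3.3960

Mode 0: guard c·x = 1.6115 hit at Δt = 1.2727 (t = 1.2727), x⁻ = (1.6114) → reset → x⁺ = (1.7853), jump to mode 1
Mode 1: flow for 0.9453 to horizon, guard not reached → x = (3.3960)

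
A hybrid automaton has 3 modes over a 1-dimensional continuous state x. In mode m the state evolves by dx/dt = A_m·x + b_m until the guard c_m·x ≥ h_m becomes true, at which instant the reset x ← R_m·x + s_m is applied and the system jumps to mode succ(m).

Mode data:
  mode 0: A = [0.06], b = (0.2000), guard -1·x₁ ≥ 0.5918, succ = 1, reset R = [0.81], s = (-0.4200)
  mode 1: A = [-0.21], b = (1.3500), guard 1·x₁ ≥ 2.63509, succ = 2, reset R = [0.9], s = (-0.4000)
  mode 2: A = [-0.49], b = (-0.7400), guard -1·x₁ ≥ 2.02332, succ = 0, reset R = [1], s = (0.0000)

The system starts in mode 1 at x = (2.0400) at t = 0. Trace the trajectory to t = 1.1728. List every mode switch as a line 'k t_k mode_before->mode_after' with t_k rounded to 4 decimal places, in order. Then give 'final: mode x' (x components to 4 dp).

1 0.6939 1->2
final: 2 1.2433

Mode 1: guard c·x = 2.6351 hit at Δt = 0.6939 (t = 0.6939), x⁻ = (2.6351) → reset → x⁺ = (1.9716), jump to mode 2
Mode 2: flow for 0.4789 to horizon, guard not reached → x = (1.2433)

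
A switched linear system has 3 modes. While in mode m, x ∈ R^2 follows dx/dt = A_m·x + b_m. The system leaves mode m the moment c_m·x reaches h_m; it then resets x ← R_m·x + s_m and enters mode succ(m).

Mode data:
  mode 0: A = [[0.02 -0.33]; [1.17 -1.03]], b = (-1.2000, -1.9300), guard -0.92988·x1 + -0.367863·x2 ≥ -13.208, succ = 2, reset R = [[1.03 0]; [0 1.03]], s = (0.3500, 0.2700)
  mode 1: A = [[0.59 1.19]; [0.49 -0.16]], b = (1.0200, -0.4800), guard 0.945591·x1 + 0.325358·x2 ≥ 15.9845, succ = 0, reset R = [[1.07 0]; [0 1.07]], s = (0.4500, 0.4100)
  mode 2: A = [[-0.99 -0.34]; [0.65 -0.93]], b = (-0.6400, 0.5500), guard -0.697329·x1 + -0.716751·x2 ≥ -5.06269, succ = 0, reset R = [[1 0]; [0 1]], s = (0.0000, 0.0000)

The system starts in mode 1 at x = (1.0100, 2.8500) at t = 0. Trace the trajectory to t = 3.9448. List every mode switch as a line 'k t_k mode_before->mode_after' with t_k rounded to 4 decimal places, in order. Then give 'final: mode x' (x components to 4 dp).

1 1.4975 1->0
2 2.9842 0->2
final: 2 1.7321 7.0560

Mode 1: guard c·x = 15.9845 hit at Δt = 1.4975 (t = 1.4975), x⁻ = (14.8340, 6.0168) → reset → x⁺ = (16.3224, 6.8480), jump to mode 0
Mode 0: guard c·x = -13.2080 hit at Δt = 1.4867 (t = 2.9842), x⁻ = (9.8232, 11.0736) → reset → x⁺ = (10.4679, 11.6758), jump to mode 2
Mode 2: flow for 0.9606 to horizon, guard not reached → x = (1.7321, 7.0560)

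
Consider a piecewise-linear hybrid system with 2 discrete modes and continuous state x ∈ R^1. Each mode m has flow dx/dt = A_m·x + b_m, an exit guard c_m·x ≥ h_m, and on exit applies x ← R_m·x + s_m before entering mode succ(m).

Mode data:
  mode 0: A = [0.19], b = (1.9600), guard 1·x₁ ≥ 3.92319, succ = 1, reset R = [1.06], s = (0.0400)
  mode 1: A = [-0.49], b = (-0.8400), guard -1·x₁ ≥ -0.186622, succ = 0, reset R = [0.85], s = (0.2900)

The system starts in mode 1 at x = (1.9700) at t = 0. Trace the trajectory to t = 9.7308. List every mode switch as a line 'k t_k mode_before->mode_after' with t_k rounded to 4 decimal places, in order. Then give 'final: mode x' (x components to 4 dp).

1 1.3505 1->0
2 2.8228 0->1
3 5.1387 1->0
4 6.6110 0->1
5 8.9269 1->0
final: 0 2.2249

Mode 1: guard c·x = -0.1866 hit at Δt = 1.3505 (t = 1.3505), x⁻ = (0.1866) → reset → x⁺ = (0.4486), jump to mode 0
Mode 0: guard c·x = 3.9232 hit at Δt = 1.4723 (t = 2.8228), x⁻ = (3.9232) → reset → x⁺ = (4.1986), jump to mode 1
Mode 1: guard c·x = -0.1866 hit at Δt = 2.3159 (t = 5.1387), x⁻ = (0.1866) → reset → x⁺ = (0.4486), jump to mode 0
Mode 0: guard c·x = 3.9232 hit at Δt = 1.4723 (t = 6.6110), x⁻ = (3.9232) → reset → x⁺ = (4.1986), jump to mode 1
Mode 1: guard c·x = -0.1866 hit at Δt = 2.3159 (t = 8.9269), x⁻ = (0.1866) → reset → x⁺ = (0.4486), jump to mode 0
Mode 0: flow for 0.8039 to horizon, guard not reached → x = (2.2249)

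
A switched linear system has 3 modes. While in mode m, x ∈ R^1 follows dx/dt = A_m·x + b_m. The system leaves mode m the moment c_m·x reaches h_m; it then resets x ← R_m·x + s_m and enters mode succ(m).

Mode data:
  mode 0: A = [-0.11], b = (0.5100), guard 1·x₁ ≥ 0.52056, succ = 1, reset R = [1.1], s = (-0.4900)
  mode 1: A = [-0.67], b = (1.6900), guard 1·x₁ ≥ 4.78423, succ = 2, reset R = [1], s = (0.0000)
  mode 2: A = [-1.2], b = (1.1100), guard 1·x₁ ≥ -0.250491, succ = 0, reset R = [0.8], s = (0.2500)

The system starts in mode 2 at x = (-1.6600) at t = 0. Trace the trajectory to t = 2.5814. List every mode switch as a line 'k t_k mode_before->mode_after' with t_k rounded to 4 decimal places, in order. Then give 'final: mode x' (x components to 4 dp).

Mode 2: guard c·x = -0.2505 hit at Δt = 0.6567 (t = 0.6567), x⁻ = (-0.2505) → reset → x⁺ = (0.0496), jump to mode 0
Mode 0: guard c·x = 0.5206 hit at Δt = 0.9849 (t = 1.6416), x⁻ = (0.5206) → reset → x⁺ = (0.0826), jump to mode 1
Mode 1: flow for 0.9398 to horizon, guard not reached → x = (1.2226)

1 0.6567 2->0
2 1.6416 0->1
final: 1 1.2226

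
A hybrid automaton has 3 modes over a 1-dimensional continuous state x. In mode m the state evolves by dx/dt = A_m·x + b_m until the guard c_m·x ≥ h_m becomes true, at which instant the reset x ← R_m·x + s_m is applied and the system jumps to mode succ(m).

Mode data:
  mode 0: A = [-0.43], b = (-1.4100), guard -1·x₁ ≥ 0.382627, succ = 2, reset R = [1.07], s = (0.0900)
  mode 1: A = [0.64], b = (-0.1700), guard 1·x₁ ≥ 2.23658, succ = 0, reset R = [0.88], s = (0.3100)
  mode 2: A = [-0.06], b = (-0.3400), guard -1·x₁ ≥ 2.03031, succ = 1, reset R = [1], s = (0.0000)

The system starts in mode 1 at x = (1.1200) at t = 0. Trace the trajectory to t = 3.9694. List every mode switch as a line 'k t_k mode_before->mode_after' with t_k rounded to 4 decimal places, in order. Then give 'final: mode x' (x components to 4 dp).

Mode 1: guard c·x = 2.2366 hit at Δt = 1.3061 (t = 1.3061), x⁻ = (2.2366) → reset → x⁺ = (2.2782), jump to mode 0
Mode 0: guard c·x = 0.3826 hit at Δt = 1.5154 (t = 2.8215), x⁻ = (-0.3826) → reset → x⁺ = (-0.3194), jump to mode 2
Mode 2: flow for 1.1479 to horizon, guard not reached → x = (-0.6753)

1 1.3061 1->0
2 2.8215 0->2
final: 2 -0.6753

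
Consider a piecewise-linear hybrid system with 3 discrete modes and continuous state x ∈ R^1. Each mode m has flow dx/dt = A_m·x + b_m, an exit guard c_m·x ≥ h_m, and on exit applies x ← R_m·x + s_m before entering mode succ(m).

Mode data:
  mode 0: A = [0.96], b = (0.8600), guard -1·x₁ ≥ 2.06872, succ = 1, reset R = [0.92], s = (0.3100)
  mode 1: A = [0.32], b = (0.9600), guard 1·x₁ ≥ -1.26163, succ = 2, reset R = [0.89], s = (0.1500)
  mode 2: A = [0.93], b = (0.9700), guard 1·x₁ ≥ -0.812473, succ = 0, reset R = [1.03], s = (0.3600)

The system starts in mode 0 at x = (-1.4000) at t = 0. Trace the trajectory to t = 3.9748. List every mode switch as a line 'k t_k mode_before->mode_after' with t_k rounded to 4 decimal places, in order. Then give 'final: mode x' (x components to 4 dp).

Mode 0: guard c·x = 2.0687 hit at Δt = 0.8795 (t = 0.8795), x⁻ = (-2.0687) → reset → x⁺ = (-1.5932), jump to mode 1
Mode 1: guard c·x = -1.2616 hit at Δt = 0.6614 (t = 1.5409), x⁻ = (-1.2616) → reset → x⁺ = (-0.9729), jump to mode 2
Mode 2: guard c·x = -0.8125 hit at Δt = 1.2792 (t = 2.8201), x⁻ = (-0.8125) → reset → x⁺ = (-0.4768), jump to mode 0
Mode 0: flow for 1.1547 to horizon, guard not reached → x = (0.3737)

1 0.8795 0->1
2 1.5409 1->2
3 2.8201 2->0
final: 0 0.3737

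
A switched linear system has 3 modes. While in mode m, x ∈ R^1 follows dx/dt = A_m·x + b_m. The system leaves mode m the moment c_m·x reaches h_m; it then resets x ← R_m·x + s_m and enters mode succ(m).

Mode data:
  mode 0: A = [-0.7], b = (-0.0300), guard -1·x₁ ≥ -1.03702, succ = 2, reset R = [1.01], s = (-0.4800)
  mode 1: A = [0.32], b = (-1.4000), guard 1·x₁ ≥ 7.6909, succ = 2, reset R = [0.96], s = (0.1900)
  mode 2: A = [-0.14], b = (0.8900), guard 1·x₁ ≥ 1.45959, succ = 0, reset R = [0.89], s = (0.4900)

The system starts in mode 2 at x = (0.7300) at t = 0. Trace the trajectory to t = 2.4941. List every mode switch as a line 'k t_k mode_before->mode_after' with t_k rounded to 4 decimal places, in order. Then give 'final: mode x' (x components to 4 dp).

1 0.9919 2->0
2 1.7469 0->2
final: 2 1.1424

Mode 2: guard c·x = 1.4596 hit at Δt = 0.9919 (t = 0.9919), x⁻ = (1.4596) → reset → x⁺ = (1.7890), jump to mode 0
Mode 0: guard c·x = -1.0370 hit at Δt = 0.7550 (t = 1.7469), x⁻ = (1.0370) → reset → x⁺ = (0.5674), jump to mode 2
Mode 2: flow for 0.7472 to horizon, guard not reached → x = (1.1424)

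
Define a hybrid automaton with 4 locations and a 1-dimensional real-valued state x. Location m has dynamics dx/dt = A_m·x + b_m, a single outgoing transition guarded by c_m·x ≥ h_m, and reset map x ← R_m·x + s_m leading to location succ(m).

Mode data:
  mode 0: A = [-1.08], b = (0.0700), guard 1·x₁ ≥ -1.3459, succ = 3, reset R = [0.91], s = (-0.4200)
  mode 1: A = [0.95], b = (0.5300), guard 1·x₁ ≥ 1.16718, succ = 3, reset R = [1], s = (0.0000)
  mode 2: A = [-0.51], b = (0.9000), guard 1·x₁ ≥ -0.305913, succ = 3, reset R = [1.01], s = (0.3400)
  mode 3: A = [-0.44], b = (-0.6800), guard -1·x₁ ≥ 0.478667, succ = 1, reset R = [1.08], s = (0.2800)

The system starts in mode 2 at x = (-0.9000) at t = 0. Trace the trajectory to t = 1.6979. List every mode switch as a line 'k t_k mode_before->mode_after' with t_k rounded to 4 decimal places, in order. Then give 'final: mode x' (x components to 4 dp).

1 0.4946 2->3
2 1.3822 3->1
final: 1 -0.1247

Mode 2: guard c·x = -0.3059 hit at Δt = 0.4946 (t = 0.4946), x⁻ = (-0.3059) → reset → x⁺ = (0.0310), jump to mode 3
Mode 3: guard c·x = 0.4787 hit at Δt = 0.8876 (t = 1.3822), x⁻ = (-0.4787) → reset → x⁺ = (-0.2370), jump to mode 1
Mode 1: flow for 0.3157 to horizon, guard not reached → x = (-0.1247)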